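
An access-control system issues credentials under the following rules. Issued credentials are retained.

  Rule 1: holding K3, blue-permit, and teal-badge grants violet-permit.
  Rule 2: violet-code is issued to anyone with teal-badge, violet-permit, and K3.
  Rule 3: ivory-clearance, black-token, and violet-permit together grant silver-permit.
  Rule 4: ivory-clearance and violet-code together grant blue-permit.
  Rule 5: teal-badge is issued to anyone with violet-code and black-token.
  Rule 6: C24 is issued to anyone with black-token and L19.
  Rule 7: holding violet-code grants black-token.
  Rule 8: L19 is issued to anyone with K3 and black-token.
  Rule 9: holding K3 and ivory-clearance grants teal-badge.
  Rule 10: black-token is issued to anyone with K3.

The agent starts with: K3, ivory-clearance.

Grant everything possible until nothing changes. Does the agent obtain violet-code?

violet-code would need teal-badge, violet-permit, and K3 (Rule 2), but violet-permit is never granted.

No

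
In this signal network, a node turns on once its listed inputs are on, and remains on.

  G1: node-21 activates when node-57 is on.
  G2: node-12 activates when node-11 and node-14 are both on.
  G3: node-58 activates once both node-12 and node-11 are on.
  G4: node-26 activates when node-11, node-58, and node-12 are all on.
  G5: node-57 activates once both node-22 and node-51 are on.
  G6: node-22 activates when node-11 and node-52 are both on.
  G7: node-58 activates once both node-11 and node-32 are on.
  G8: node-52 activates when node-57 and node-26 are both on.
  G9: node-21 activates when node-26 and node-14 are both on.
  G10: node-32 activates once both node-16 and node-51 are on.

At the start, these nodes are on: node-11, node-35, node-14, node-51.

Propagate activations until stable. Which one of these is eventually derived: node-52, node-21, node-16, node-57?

node-21

node-11 and node-14 are on, so node-12 activates (G2).
G3: node-12 and node-11 on → node-58 on.
node-11, node-58, and node-12 are on, so node-26 activates (G4).
node-26 and node-14 are on, so node-21 activates (G9).
No rule produces node-16, and it is not given. node-52 would need node-57 and node-26 (G8), but node-57 never turns on. node-57 would need node-22 and node-51 (G5), but node-22 never turns on.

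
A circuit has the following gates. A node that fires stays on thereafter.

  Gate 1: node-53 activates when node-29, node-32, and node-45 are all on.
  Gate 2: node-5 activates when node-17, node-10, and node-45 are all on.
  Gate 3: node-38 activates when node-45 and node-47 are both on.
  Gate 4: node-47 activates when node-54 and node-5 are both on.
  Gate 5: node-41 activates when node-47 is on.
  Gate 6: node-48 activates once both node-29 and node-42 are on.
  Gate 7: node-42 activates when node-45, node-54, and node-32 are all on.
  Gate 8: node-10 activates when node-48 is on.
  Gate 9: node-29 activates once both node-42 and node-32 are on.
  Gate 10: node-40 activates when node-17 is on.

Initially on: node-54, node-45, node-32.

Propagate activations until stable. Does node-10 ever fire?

Yes

node-45, node-54, and node-32 are on, so node-42 activates (Gate 7).
Gate 9: node-42 and node-32 on → node-29 on.
Gate 6: node-29 and node-42 on → node-48 on.
node-48 is on, so node-10 activates (Gate 8).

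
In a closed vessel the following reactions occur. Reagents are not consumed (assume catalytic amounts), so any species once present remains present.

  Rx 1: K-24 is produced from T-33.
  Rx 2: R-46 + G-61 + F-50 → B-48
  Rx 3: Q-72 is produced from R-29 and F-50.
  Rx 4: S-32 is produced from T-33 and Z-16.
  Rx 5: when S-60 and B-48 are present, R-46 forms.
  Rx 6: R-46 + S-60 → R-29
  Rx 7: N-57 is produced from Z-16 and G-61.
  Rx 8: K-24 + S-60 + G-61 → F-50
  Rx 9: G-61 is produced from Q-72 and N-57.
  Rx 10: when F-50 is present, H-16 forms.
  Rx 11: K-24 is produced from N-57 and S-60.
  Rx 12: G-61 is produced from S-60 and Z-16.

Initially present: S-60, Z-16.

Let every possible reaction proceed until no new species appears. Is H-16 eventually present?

S-60 and Z-16 present → G-61 forms (Rx 12).
Z-16 and G-61 present → N-57 forms (Rx 7).
N-57 and S-60 present → K-24 forms (Rx 11).
K-24, S-60, and G-61 present → F-50 forms (Rx 8).
F-50 present → H-16 forms (Rx 10).

Yes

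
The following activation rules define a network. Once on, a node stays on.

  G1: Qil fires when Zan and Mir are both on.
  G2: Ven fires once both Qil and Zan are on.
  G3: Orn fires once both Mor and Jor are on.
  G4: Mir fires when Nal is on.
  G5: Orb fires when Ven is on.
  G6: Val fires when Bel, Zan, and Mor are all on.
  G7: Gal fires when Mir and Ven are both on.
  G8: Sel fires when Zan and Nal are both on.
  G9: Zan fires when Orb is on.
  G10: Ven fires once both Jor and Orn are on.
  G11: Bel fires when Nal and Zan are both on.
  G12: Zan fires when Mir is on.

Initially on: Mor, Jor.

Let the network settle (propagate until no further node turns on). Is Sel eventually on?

No

Sel would need Zan and Nal (G8), but Nal never turns on.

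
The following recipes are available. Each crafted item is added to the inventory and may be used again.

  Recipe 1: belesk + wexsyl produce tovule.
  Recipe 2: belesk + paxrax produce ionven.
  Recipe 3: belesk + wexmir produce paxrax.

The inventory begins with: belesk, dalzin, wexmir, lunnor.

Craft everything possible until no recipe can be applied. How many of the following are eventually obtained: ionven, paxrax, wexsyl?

belesk + wexmir → paxrax (Recipe 3).
Using Recipe 2, belesk and paxrax make ionven.
ionven: reached.
paxrax: reached.
No rule produces wexsyl, and it is not given.
Reached: ionven and paxrax — 2 of the 3.

2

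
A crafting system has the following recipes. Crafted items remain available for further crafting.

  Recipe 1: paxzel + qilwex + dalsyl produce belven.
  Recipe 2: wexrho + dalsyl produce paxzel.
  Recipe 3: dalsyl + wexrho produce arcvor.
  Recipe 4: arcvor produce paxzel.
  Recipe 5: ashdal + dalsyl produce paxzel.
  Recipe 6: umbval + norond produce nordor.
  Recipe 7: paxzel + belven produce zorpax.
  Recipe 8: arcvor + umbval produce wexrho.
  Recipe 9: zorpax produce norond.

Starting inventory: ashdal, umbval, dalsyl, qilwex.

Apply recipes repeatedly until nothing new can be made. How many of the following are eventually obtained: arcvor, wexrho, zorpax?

1

ashdal + dalsyl → paxzel (Recipe 5).
paxzel + qilwex + dalsyl → belven (Recipe 1).
paxzel + belven → zorpax (Recipe 7).
arcvor would need dalsyl and wexrho (Recipe 3), but wexrho is never obtained.
wexrho would need arcvor and umbval (Recipe 8), but arcvor is never obtained.
zorpax: reached.
Reached: zorpax — 1 of the 3.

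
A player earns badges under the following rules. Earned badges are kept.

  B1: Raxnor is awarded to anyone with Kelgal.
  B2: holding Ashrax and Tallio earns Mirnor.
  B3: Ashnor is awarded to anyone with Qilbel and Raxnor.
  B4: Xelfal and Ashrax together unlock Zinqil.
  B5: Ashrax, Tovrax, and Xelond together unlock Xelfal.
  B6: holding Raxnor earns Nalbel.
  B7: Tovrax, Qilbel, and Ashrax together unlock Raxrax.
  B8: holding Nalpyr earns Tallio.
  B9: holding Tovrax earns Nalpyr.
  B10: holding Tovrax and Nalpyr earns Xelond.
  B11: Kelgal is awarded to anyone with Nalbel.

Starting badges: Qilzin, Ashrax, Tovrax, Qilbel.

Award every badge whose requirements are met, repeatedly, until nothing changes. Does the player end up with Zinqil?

With Tovrax, Nalpyr is earned (B9).
With Tovrax and Nalpyr, Xelond is earned (B10).
With Ashrax, Tovrax, and Xelond, Xelfal is earned (B5).
With Xelfal and Ashrax, Zinqil is earned (B4).

Yes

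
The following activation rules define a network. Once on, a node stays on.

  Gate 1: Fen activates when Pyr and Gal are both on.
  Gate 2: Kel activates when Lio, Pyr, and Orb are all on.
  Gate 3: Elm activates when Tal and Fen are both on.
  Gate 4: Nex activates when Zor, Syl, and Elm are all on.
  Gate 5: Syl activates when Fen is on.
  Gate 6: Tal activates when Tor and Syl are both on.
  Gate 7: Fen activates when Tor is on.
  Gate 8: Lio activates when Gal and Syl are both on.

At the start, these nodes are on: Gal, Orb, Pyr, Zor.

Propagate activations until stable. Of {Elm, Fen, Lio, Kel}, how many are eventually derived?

3

Pyr and Gal are on, so Fen activates (Gate 1).
Fen is on, so Syl activates (Gate 5).
Gal and Syl are on, so Lio activates (Gate 8).
Gate 2: Lio, Pyr, and Orb on → Kel on.
Elm would need Tal and Fen (Gate 3), but Tal never turns on.
Fen: reached.
Lio: reached.
Kel: reached.
Reached: Fen, Lio, and Kel — 3 of the 4.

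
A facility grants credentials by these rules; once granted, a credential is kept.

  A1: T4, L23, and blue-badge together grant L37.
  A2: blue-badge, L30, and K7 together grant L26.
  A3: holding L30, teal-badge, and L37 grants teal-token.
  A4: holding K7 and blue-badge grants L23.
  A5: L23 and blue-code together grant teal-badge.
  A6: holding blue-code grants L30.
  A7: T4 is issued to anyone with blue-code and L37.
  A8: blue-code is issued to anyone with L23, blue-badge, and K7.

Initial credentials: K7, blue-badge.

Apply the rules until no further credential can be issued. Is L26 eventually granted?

Holding K7 and blue-badge grants L23 (A4).
Holding L23, blue-badge, and K7 grants blue-code (A8).
Holding blue-code grants L30 (A6).
Holding blue-badge, L30, and K7 grants L26 (A2).

Yes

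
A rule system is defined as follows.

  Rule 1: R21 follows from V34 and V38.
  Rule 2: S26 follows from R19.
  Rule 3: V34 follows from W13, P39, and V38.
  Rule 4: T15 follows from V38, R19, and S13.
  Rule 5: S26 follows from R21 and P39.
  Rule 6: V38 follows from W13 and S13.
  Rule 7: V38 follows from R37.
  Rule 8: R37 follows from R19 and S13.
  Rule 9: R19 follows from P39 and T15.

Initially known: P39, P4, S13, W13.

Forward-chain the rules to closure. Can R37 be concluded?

R37 would need R19 and S13 (Rule 8), but R19 is never established.

No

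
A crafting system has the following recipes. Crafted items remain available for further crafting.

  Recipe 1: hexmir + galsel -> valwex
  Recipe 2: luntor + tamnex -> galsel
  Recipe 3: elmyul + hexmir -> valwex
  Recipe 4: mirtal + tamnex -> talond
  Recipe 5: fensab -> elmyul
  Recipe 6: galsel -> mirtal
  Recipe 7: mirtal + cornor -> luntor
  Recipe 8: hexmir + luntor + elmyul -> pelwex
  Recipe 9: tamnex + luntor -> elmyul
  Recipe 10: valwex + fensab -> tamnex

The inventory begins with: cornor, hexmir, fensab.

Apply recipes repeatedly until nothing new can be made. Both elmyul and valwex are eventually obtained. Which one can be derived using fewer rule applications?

elmyul

elmyul: fensab -> elmyul (Recipe 5). [1 rule application]
valwex: Using Recipe 5, fensab makes elmyul. Using Recipe 3, elmyul and hexmir make valwex. [2 rule applications]
elmyul needs fewer.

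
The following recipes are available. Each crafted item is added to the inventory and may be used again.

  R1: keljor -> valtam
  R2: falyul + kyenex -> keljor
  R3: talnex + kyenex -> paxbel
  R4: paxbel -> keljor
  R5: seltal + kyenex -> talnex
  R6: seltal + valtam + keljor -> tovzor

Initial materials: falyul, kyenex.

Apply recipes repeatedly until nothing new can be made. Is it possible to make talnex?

No

talnex would need seltal and kyenex (R5), but seltal is never obtained.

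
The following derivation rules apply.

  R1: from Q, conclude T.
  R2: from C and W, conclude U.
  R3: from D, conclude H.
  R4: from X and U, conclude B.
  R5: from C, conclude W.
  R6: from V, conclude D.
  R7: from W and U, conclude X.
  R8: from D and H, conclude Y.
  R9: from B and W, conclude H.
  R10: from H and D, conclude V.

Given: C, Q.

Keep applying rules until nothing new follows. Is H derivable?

Yes

C holds, so W follows (R5).
C and W hold, so U follows (R2).
From W and U, R7 gives X.
X and U hold, so B follows (R4).
From B and W, R9 gives H.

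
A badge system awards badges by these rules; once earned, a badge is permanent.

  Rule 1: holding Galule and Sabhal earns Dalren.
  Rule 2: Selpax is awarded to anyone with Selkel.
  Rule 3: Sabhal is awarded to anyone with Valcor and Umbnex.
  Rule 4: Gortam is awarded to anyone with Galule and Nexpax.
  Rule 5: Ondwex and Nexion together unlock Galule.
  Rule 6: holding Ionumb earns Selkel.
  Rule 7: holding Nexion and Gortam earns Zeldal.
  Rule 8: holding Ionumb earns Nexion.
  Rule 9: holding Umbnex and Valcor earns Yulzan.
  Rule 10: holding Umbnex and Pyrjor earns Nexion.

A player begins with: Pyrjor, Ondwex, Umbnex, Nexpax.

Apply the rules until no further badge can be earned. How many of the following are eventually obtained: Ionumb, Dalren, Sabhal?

No rule produces Ionumb, and it is not given.
Dalren would need Galule and Sabhal (Rule 1), but Sabhal is never earned.
Sabhal would need Valcor and Umbnex (Rule 3), but Valcor is never earned.
None of the 3 are reached.

0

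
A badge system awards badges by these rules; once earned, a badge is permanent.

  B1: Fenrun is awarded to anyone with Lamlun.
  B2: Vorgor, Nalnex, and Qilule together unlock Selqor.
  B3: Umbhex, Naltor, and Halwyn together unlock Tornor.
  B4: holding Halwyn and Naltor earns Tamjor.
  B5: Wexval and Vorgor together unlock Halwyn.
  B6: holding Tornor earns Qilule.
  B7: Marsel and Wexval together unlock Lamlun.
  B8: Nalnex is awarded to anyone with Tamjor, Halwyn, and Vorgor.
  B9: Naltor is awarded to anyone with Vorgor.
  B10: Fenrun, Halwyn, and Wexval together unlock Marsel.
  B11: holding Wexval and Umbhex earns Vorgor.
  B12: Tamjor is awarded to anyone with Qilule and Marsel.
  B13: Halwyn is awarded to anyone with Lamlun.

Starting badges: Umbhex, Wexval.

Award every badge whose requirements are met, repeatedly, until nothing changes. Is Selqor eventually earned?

Yes

With Wexval and Umbhex, Vorgor is earned (B11).
With Wexval and Vorgor, Halwyn is earned (B5).
With Vorgor, Naltor is earned (B9).
With Umbhex, Naltor, and Halwyn, Tornor is earned (B3).
With Halwyn and Naltor, Tamjor is earned (B4).
With Tornor, Qilule is earned (B6).
With Tamjor, Halwyn, and Vorgor, Nalnex is earned (B8).
With Vorgor, Nalnex, and Qilule, Selqor is earned (B2).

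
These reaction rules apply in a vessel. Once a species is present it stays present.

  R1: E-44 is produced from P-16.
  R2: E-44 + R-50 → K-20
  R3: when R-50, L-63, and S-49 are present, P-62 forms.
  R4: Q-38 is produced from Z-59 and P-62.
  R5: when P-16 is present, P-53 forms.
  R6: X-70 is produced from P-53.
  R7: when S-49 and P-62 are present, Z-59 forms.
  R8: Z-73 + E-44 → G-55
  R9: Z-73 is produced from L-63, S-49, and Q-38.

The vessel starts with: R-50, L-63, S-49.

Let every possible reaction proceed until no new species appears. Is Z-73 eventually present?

Yes

R-50, L-63, and S-49 present → P-62 forms (R3).
S-49 and P-62 present → Z-59 forms (R7).
Z-59 and P-62 present → Q-38 forms (R4).
L-63, S-49, and Q-38 present → Z-73 forms (R9).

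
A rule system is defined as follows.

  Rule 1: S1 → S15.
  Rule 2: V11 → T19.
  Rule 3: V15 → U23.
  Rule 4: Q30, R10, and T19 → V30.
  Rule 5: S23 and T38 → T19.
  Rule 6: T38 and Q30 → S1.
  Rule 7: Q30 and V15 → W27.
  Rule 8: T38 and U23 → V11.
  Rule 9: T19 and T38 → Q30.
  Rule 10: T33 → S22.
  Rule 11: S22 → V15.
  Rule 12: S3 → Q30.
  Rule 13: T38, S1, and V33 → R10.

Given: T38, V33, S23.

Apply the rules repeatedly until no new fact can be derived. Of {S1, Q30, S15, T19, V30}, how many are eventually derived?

5

From S23 and T38, Rule 5 gives T19.
T19 and T38 hold, so Q30 follows (Rule 9).
From T38 and Q30, Rule 6 gives S1.
From T38, S1, and V33, Rule 13 gives R10.
From S1, Rule 1 gives S15.
Q30, R10, and T19 hold, so V30 follows (Rule 4).
S1: reached.
Q30: reached.
S15: reached.
T19: reached.
V30: reached.
All 5 are reached.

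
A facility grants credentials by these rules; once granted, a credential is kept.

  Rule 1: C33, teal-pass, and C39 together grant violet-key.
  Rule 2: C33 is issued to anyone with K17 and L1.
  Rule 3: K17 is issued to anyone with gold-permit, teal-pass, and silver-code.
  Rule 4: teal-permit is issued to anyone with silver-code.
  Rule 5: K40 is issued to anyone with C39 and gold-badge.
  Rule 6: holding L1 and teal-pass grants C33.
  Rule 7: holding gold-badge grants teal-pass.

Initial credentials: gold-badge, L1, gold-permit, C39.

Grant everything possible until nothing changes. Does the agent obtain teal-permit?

No

teal-permit would need silver-code (Rule 4), but silver-code is never granted.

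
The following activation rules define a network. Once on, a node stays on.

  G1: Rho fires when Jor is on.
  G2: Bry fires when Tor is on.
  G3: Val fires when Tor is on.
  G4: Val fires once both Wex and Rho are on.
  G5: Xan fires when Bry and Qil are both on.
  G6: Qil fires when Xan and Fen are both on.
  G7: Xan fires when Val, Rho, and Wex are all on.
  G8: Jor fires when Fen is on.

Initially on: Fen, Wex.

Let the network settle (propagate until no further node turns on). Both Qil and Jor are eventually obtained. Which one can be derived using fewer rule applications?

Jor

Jor: G8: Fen on → Jor on. [1 rule application]
Qil: Fen is on, so Jor fires (G8). G1: Jor on → Rho on. Wex and Rho are on, so Val fires (G4). G7: Val, Rho, and Wex on → Xan on. Xan and Fen are on, so Qil fires (G6). [5 rule applications]
Jor needs fewer.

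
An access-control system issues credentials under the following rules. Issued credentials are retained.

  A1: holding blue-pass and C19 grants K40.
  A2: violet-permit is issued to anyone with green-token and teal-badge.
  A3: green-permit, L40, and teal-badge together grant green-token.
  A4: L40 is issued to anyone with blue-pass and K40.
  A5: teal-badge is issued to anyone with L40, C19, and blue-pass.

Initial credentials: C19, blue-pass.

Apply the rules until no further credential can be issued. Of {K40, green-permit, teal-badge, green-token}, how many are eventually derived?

2

Holding blue-pass and C19 grants K40 (A1).
Holding blue-pass and K40 grants L40 (A4).
Holding L40, C19, and blue-pass grants teal-badge (A5).
K40: reached.
No rule produces green-permit, and it is not given.
teal-badge: reached.
green-token would need green-permit, L40, and teal-badge (A3), but green-permit is never granted.
Reached: K40 and teal-badge — 2 of the 4.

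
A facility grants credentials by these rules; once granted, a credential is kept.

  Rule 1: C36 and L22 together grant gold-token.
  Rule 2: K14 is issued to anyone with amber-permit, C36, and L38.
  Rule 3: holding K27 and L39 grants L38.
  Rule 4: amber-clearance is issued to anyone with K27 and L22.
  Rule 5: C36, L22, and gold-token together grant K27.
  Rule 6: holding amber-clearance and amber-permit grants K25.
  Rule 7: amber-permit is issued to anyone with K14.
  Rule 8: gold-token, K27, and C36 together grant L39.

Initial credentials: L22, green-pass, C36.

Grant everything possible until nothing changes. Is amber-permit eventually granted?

amber-permit would need K14 (Rule 7), but K14 is never granted.

No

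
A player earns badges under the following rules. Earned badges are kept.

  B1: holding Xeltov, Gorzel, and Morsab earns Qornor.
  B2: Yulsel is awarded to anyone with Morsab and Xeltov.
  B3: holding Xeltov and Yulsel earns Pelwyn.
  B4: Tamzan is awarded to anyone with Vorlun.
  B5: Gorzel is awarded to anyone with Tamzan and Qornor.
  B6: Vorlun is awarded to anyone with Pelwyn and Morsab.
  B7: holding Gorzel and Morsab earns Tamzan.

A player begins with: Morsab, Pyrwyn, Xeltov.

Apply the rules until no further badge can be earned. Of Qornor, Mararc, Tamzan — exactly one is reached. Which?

Tamzan

With Morsab and Xeltov, Yulsel is earned (B2).
With Xeltov and Yulsel, Pelwyn is earned (B3).
With Pelwyn and Morsab, Vorlun is earned (B6).
With Vorlun, Tamzan is earned (B4).
Qornor would need Xeltov, Gorzel, and Morsab (B1), but Gorzel is never earned. No rule produces Mararc, and it is not given.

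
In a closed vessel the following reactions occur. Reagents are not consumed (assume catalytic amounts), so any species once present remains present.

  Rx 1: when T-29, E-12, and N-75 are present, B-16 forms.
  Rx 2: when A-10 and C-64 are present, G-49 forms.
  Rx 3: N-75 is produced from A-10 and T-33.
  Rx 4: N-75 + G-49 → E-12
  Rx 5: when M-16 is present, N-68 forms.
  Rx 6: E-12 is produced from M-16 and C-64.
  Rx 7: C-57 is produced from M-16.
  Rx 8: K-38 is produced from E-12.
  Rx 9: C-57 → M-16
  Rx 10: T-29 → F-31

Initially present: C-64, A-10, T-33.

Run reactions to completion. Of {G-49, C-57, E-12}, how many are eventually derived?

A-10 and C-64 present → G-49 forms (Rx 2).
A-10 and T-33 present → N-75 forms (Rx 3).
N-75 and G-49 present → E-12 forms (Rx 4).
G-49: reached.
C-57 would need M-16 (Rx 7), but M-16 never forms.
E-12: reached.
Reached: G-49 and E-12 — 2 of the 3.

2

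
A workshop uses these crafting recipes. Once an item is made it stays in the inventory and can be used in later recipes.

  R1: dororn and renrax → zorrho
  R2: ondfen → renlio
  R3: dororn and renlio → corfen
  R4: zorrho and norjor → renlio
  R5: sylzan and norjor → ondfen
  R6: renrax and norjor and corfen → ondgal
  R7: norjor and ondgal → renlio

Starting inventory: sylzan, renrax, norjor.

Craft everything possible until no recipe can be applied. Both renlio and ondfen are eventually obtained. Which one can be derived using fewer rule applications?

ondfen

ondfen: sylzan and norjor → ondfen (R5). [1 rule application]
renlio: Using R5, sylzan and norjor make ondfen. ondfen → renlio (R2). [2 rule applications]
ondfen needs fewer.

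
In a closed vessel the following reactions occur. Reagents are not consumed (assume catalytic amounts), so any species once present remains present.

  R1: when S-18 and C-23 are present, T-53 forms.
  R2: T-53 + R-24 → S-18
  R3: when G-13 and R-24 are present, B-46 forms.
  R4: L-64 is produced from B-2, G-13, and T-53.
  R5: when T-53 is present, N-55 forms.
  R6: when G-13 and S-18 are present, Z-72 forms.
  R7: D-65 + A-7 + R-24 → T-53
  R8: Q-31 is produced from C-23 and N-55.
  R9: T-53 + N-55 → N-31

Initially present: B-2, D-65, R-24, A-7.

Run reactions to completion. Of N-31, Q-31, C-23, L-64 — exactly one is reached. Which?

N-31

D-65, A-7, and R-24 present → T-53 forms (R7).
T-53 present → N-55 forms (R5).
T-53 and N-55 present → N-31 forms (R9).
No rule produces C-23, and it is not given. L-64 would need B-2, G-13, and T-53 (R4), but G-13 never forms. Q-31 would need C-23 and N-55 (R8), but C-23 never forms.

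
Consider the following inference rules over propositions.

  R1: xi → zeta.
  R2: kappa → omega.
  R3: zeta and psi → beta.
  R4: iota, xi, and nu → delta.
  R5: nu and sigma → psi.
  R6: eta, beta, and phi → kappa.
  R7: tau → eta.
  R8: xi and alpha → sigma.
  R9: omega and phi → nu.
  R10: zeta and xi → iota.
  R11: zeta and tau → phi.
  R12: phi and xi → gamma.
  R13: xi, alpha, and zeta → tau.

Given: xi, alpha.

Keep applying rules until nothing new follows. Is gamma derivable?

From xi, R1 gives zeta.
From xi, alpha, and zeta, R13 gives tau.
zeta and tau hold, so phi follows (R11).
phi and xi hold, so gamma follows (R12).

Yes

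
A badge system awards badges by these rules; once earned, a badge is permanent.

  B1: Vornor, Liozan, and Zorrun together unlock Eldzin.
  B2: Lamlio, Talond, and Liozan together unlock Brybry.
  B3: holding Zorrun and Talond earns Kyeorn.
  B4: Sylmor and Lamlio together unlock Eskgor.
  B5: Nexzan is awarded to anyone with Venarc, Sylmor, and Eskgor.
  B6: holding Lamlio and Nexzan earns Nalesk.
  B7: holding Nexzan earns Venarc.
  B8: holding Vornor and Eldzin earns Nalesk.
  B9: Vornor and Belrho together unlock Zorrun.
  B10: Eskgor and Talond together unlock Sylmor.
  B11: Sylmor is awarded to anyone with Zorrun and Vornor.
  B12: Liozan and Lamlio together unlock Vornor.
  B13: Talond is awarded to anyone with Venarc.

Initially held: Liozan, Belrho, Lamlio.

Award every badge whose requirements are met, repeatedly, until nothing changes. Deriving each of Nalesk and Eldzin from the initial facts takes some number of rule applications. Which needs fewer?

Eldzin

Eldzin: With Liozan and Lamlio, Vornor is earned (B12). With Vornor and Belrho, Zorrun is earned (B9). With Vornor, Liozan, and Zorrun, Eldzin is earned (B1). [3 rule applications]
Nalesk: With Liozan and Lamlio, Vornor is earned (B12). With Vornor and Belrho, Zorrun is earned (B9). With Vornor, Liozan, and Zorrun, Eldzin is earned (B1). With Vornor and Eldzin, Nalesk is earned (B8). [4 rule applications]
Eldzin needs fewer.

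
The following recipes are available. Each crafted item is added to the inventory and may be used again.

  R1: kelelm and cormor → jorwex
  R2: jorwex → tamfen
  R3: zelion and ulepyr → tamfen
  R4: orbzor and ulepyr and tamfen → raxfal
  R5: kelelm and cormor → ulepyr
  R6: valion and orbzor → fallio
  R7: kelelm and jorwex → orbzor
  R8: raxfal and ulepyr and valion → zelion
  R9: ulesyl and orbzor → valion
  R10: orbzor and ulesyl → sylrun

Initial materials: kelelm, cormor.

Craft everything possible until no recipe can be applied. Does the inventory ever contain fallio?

No

fallio would need valion and orbzor (R6), but valion is never obtained.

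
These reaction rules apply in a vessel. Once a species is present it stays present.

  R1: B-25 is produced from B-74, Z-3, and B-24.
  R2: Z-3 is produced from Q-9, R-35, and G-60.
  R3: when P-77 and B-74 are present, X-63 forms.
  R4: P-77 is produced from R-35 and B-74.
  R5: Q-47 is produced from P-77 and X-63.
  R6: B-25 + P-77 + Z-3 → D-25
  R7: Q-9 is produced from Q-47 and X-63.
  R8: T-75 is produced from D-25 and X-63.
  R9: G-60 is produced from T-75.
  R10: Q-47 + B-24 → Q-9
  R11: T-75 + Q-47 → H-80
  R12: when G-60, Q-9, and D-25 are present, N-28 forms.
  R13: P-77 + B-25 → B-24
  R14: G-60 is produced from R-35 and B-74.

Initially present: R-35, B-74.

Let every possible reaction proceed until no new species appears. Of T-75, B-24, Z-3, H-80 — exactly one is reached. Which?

R-35 and B-74 present → P-77 forms (R4).
R-35 and B-74 present → G-60 forms (R14).
P-77 and B-74 present → X-63 forms (R3).
P-77 and X-63 present → Q-47 forms (R5).
Q-47 and X-63 present → Q-9 forms (R7).
Q-9, R-35, and G-60 present → Z-3 forms (R2).
T-75 would need D-25 and X-63 (R8), but D-25 never forms. B-24 would need P-77 and B-25 (R13), but B-25 never forms. H-80 would need T-75 and Q-47 (R11), but T-75 never forms.

Z-3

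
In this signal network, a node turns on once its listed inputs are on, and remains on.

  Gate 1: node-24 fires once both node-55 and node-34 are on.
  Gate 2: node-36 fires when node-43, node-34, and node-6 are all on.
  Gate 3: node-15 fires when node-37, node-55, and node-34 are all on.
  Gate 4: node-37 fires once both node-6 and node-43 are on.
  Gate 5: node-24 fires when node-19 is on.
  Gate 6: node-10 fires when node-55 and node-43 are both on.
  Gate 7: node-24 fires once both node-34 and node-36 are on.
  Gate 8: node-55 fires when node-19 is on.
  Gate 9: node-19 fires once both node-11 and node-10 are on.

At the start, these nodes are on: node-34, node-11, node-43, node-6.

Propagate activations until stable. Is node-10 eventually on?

No

node-10 would need node-55 and node-43 (Gate 6), but node-55 never turns on.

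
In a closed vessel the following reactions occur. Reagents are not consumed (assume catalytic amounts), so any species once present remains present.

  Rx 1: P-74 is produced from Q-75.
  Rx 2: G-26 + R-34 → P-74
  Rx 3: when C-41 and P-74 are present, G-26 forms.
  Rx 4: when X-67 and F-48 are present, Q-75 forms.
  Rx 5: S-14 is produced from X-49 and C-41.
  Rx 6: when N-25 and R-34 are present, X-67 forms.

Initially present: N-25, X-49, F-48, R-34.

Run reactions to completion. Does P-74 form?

N-25 and R-34 present → X-67 forms (Rx 6).
X-67 and F-48 present → Q-75 forms (Rx 4).
Q-75 present → P-74 forms (Rx 1).

Yes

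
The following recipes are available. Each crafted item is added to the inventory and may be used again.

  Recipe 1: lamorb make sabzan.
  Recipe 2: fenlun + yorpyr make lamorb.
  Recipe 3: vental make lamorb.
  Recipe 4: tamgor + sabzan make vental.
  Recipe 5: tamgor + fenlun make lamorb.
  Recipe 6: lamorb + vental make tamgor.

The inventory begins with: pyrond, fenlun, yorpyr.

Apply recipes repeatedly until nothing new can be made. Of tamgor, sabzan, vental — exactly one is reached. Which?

fenlun + yorpyr → lamorb (Recipe 2).
Using Recipe 1, lamorb makes sabzan.
vental would need tamgor and sabzan (Recipe 4), but tamgor is never obtained. tamgor would need lamorb and vental (Recipe 6), but vental is never obtained.

sabzan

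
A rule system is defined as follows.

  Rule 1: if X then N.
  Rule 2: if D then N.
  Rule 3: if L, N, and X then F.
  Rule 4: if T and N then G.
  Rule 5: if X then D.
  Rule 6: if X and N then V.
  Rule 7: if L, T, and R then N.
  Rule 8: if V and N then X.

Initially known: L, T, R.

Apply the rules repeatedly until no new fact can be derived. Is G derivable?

Yes

From L, T, and R, Rule 7 gives N.
From T and N, Rule 4 gives G.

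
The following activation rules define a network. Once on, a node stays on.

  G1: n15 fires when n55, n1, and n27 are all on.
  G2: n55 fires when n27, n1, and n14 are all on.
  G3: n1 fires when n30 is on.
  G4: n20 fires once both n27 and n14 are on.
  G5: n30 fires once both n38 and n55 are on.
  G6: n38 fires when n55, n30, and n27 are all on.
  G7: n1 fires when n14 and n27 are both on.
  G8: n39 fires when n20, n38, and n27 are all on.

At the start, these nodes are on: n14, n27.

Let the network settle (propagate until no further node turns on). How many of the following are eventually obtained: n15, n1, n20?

G4: n27 and n14 on → n20 on.
n14 and n27 are on, so n1 fires (G7).
G2: n27, n1, and n14 on → n55 on.
n55, n1, and n27 are on, so n15 fires (G1).
n15: reached.
n1: reached.
n20: reached.
All 3 are reached.

3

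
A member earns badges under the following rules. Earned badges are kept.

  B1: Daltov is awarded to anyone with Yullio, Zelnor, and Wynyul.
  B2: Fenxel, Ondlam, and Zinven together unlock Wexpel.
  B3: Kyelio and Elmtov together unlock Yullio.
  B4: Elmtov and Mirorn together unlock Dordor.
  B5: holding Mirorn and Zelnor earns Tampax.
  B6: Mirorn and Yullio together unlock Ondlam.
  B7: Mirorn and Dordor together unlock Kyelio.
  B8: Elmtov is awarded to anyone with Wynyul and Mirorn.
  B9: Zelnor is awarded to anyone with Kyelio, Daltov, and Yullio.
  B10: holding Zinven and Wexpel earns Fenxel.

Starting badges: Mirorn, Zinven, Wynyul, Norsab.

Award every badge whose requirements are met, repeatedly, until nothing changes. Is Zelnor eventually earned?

No

Zelnor would need Kyelio, Daltov, and Yullio (B9), but Daltov is never earned.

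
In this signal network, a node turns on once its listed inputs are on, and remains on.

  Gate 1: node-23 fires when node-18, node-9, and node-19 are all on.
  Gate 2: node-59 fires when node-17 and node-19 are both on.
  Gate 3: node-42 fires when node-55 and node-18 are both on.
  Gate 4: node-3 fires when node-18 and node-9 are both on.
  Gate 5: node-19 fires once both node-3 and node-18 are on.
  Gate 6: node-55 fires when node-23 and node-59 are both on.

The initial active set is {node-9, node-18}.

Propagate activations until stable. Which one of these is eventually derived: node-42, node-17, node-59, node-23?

Gate 4: node-18 and node-9 on → node-3 on.
Gate 5: node-3 and node-18 on → node-19 on.
Gate 1: node-18, node-9, and node-19 on → node-23 on.
No rule produces node-17, and it is not given. node-59 would need node-17 and node-19 (Gate 2), but node-17 never turns on. node-42 would need node-55 and node-18 (Gate 3), but node-55 never turns on.

node-23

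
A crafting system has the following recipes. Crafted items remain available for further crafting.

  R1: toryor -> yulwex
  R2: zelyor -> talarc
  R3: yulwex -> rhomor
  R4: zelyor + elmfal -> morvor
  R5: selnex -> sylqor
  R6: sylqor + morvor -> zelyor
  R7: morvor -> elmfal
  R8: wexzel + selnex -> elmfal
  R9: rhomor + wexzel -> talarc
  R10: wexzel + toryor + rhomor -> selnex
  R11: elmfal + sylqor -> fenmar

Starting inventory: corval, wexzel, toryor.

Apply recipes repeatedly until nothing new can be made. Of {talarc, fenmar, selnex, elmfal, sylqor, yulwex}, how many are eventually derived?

toryor -> yulwex (R1).
Using R3, yulwex makes rhomor.
Using R9, rhomor and wexzel make talarc.
Using R10, wexzel, toryor, and rhomor make selnex.
Using R8, wexzel and selnex make elmfal.
Using R5, selnex makes sylqor.
Using R11, elmfal and sylqor make fenmar.
talarc: reached.
fenmar: reached.
selnex: reached.
elmfal: reached.
sylqor: reached.
yulwex: reached.
All 6 are reached.

6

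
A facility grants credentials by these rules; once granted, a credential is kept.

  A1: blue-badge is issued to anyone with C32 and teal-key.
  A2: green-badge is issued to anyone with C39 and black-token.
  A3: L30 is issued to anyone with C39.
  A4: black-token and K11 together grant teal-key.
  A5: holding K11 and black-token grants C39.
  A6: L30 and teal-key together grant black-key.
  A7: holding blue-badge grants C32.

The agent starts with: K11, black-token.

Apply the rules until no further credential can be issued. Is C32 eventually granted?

C32 would need blue-badge (A7), but blue-badge is never granted.

No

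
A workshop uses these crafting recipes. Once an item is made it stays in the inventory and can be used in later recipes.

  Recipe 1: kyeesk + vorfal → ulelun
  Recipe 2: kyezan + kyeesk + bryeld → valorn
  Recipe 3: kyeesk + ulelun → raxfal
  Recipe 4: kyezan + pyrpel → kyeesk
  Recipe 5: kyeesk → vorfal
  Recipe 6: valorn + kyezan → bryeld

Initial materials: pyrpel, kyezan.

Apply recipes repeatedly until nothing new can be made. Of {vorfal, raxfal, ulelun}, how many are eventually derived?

Using Recipe 4, kyezan and pyrpel make kyeesk.
kyeesk → vorfal (Recipe 5).
Using Recipe 1, kyeesk and vorfal make ulelun.
Using Recipe 3, kyeesk and ulelun make raxfal.
vorfal: reached.
raxfal: reached.
ulelun: reached.
All 3 are reached.

3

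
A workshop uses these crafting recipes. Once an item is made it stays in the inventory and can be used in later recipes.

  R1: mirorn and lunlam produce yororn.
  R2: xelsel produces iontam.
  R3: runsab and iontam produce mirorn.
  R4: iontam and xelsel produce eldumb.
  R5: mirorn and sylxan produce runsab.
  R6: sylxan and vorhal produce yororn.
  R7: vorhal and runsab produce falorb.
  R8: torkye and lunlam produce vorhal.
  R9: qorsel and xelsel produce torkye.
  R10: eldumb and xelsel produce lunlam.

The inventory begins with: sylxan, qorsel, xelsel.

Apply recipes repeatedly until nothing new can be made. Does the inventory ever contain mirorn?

mirorn would need runsab and iontam (R3), but runsab is never obtained.

No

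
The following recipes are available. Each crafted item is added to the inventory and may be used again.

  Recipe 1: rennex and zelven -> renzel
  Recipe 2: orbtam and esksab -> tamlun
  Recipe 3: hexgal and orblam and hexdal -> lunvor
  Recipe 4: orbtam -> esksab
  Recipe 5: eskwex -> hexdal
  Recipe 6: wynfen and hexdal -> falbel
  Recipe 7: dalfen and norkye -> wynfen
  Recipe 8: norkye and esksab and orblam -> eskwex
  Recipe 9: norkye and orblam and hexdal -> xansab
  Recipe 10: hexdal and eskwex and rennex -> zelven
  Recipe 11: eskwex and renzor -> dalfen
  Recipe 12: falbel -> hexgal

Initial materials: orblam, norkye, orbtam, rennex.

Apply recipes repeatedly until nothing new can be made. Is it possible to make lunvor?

lunvor would need hexgal, orblam, and hexdal (Recipe 3), but hexgal is never obtained.

No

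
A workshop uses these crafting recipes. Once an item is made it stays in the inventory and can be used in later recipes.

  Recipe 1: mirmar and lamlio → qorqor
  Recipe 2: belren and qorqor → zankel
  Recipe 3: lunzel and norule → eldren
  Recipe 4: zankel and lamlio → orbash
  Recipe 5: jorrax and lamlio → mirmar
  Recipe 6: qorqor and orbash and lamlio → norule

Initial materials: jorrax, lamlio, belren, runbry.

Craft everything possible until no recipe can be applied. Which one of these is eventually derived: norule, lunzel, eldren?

norule

Using Recipe 5, jorrax and lamlio make mirmar.
mirmar and lamlio → qorqor (Recipe 1).
belren and qorqor → zankel (Recipe 2).
zankel and lamlio → orbash (Recipe 4).
qorqor and orbash and lamlio → norule (Recipe 6).
eldren would need lunzel and norule (Recipe 3), but lunzel is never obtained. No rule produces lunzel, and it is not given.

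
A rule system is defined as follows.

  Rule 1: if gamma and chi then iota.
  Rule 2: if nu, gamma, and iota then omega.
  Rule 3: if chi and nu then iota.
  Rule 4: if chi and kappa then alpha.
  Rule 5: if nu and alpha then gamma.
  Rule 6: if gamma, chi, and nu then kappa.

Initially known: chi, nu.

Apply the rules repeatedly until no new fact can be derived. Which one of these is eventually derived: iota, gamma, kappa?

chi and nu hold, so iota follows (Rule 3).
gamma would need nu and alpha (Rule 5), but alpha is never established. kappa would need gamma, chi, and nu (Rule 6), but gamma is never established.

iota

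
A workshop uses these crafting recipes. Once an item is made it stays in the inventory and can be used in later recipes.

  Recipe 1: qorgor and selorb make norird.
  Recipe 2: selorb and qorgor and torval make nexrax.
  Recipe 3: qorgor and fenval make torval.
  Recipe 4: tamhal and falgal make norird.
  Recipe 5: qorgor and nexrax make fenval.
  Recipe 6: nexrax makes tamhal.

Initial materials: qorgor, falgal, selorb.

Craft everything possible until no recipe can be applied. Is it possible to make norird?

qorgor and selorb → norird (Recipe 1).

Yes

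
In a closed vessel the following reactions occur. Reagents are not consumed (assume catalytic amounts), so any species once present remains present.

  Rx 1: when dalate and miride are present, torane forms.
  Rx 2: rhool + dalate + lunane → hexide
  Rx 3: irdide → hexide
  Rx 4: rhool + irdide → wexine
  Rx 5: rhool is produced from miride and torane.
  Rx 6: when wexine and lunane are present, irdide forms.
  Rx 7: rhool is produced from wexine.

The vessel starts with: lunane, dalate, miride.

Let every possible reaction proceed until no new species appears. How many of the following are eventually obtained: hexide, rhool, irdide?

dalate and miride present → torane forms (Rx 1).
miride and torane present → rhool forms (Rx 5).
rhool, dalate, and lunane present → hexide forms (Rx 2).
hexide: reached.
rhool: reached.
irdide would need wexine and lunane (Rx 6), but wexine never forms.
Reached: hexide and rhool — 2 of the 3.

2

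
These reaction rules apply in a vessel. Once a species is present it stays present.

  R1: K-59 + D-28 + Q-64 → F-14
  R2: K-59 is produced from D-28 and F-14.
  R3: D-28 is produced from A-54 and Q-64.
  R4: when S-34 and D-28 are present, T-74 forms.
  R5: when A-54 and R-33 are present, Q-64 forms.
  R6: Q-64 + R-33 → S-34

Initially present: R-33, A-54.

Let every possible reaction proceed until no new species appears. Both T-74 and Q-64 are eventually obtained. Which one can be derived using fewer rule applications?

Q-64

Q-64: A-54 and R-33 present → Q-64 forms (R5). [1 rule application]
T-74: A-54 and R-33 present → Q-64 forms (R5). Q-64 and R-33 present → S-34 forms (R6). A-54 and Q-64 present → D-28 forms (R3). S-34 and D-28 present → T-74 forms (R4). [4 rule applications]
Q-64 needs fewer.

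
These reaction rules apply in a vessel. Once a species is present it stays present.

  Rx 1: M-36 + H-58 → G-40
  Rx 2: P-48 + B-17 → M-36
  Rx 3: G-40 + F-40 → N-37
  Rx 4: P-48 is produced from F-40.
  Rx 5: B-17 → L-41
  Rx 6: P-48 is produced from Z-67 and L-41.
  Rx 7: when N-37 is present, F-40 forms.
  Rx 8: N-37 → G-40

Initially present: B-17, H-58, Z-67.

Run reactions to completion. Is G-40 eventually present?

Yes

B-17 present → L-41 forms (Rx 5).
Z-67 and L-41 present → P-48 forms (Rx 6).
P-48 and B-17 present → M-36 forms (Rx 2).
M-36 and H-58 present → G-40 forms (Rx 1).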